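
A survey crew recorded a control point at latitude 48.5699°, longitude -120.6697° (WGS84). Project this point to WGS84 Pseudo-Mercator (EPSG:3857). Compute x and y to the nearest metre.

Web Mercator is spherical with R = a = 6378137 m.
x = R·λ = 6378137 × -2.106083572 = -13432889.558 m.
y = R·ln tan(π/4 + φ/2) = 6378137 × 0.972414836 = 6202195.045 m.

x -13432890 m, y 6202195 m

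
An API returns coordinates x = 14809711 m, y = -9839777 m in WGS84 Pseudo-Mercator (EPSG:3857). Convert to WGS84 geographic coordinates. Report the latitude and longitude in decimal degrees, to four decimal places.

lat -65.8642°, lon 133.0379°

R = 6378137 m. λ = x/R = 133.03789745°.
φ = 2·arctan(exp(y/R)) − 90° = 2·arctan(0.21380) − 90° = -65.86419844°.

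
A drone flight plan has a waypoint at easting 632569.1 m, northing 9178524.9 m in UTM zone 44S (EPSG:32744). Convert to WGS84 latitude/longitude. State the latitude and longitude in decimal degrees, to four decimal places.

lat -7.4301°, lon 82.2013°

Zone 44S: λ₀ = 81°, k₀ = 0.9996, false easting 500000 m, false northing 10000000 m.
Meridian distance M = (N − FN)/k₀ = -821803.8 m.
Inverse transverse Mercator on WGS84 gives φ = -7.43009990°, λ = 82.20130029°.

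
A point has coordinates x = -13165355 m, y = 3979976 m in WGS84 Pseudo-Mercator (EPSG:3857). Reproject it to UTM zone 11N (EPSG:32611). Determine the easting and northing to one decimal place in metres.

E 382550.3 m, N 3722472.0 m

Web Mercator inverse (R = 6378137 m) → φ = 33.63559751°, λ = -118.26639617°.
UTM 11N forward: E = 382550.321 m, N = 3722471.983 m.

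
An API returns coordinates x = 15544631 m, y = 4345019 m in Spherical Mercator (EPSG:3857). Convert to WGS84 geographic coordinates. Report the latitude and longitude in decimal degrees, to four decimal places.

R = 6378137 m. λ = x/R = 139.63979613°.
φ = 2·arctan(exp(y/R)) − 90° = 2·arctan(1.97632) − 90° = 36.32199991°.

lat 36.3220°, lon 139.6398°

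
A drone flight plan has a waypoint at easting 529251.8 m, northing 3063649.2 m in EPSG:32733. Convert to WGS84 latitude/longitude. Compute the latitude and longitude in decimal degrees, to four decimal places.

lat -62.5569°, lon 15.5689°

Zone 33S: λ₀ = 15°, k₀ = 0.9996, false easting 500000 m, false northing 10000000 m.
Meridian distance M = (N − FN)/k₀ = -6939126.5 m.
Inverse transverse Mercator on WGS84 gives φ = -62.55690039°, λ = 15.56889907°.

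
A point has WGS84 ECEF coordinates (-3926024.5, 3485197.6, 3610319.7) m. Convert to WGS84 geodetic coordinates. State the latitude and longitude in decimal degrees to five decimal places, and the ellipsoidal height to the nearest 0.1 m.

lat 34.69650°, lon 138.40400°, h 148.2 m

λ = atan2(Y, X) = 138.40399959°; p = √(X²+Y²) = 5249787.7 m.
Bowring's method on WGS84 (a = 6378137 m, b = 6356752.314 m) gives φ = 34.69649978°, h = 148.218 m.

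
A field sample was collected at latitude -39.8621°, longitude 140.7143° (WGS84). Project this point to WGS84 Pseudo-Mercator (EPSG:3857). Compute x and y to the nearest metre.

Web Mercator is spherical with R = a = 6378137 m.
x = R·λ = 6378137 × 2.455927840 = 15664244.223 m.
y = R·ln tan(π/4 + φ/2) = 6378137 × -0.759770951 = -4845923.216 m.

x 15664244 m, y -4845923 m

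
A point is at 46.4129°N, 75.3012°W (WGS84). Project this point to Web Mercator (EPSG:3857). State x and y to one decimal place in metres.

x -8382491.2 m, y 5846765.4 m

Web Mercator is spherical with R = a = 6378137 m.
x = R·λ = 6378137 × -1.314253871 = -8382491.240 m.
y = R·ln tan(π/4 + φ/2) = 6378137 × 0.916688594 = 5846765.436 m.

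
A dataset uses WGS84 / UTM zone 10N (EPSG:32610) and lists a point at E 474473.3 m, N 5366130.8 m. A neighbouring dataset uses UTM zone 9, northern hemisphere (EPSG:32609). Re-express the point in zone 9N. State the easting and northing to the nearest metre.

E 918078 m, N 5381536 m

UTM 10N → geographic: φ = 48.44779973°, λ = -123.34519978°.
UTM 9N (λ₀ = -129°) forward: E = 918077.604 m, N = 5381536.252 m.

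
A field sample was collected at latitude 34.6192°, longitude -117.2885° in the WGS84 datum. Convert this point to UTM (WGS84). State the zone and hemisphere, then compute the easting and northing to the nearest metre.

Longitude -117.2885° lies in the 6° band [-120°, -114°), giving zone 11; latitude is north of the equator, so 11N.
Zone 11 central meridian λ₀ = 6×11 − 183 = -117°; Δλ = -0.2885°.
Transverse Mercator on WGS84 with k₀ = 0.9996 gives E = 473552.478 m, N = 3830852.946 m.

Zone 11N: E 473552 m, N 3830853 m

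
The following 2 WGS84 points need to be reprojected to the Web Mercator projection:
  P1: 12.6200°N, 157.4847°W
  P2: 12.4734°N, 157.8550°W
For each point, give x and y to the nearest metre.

Web Mercator: x = R·λ, y = R·ln tan(π/4+φ/2), R = 6378137 m.
P1 (12.6200°, -157.4847°) → (-17531116.612, 1416351.050) m.
P2 (12.4734°, -157.8550°) → (-17572338.219, 1399632.353) m.

P1: x -17531117 m, y 1416351 m; P2: x -17572338 m, y 1399632 m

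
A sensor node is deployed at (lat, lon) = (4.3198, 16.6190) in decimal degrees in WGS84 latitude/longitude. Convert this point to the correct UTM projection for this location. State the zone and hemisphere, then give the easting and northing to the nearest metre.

Longitude 16.6190° lies in the 6° band [12°, 18°), giving zone 33; latitude is north of the equator, so 33N.
Zone 33 central meridian λ₀ = 6×33 − 183 = 15°; Δλ = +1.6190°.
Transverse Mercator on WGS84 with k₀ = 0.9996 gives E = 679669.587 m, N = 477668.011 m.

Zone 33N: E 679670 m, N 477668 m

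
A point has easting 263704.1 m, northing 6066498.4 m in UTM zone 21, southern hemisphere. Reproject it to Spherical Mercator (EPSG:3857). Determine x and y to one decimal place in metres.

Unproject from UTM 21S (λ₀ = -57°) → φ = -35.51699993°, λ = -59.60569996°.
Web Mercator (R = 6378137 m): x = -6635276.168 m, y = -4234363.223 m.

x -6635276.2 m, y -4234363.2 m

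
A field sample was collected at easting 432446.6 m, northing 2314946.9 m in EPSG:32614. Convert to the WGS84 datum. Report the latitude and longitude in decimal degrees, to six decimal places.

lat 20.933700°, lon -99.649700°

Zone 14N: λ₀ = -99°, k₀ = 0.9996, false easting 500000 m.
Meridian distance M = (N − FN)/k₀ = 2315873.2 m.
Inverse transverse Mercator on WGS84 gives φ = 20.93369989°, λ = -99.64969992°.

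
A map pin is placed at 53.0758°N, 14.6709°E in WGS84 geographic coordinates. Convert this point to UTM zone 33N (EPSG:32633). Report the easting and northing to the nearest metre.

Zone 33 central meridian λ₀ = 6×33 − 183 = 15°; Δλ = -0.3291°.
Transverse Mercator on WGS84 with k₀ = 0.9996 gives E = 477952.710 m, N = 5880753.326 m.

E 477953 m, N 5880753 m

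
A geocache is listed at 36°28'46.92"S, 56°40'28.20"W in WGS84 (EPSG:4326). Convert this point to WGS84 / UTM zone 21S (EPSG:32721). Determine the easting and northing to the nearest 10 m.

Zone 21 central meridian λ₀ = 6×21 − 183 = -57°; Δλ = +0.3255°.
Transverse Mercator on WGS84 with k₀ = 0.9996 gives E = 529157.892 m, N = 5962794.427 m.

E 529160 m, N 5962790 m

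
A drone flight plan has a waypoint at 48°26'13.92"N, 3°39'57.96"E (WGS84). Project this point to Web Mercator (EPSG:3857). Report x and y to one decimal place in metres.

Web Mercator is spherical with R = a = 6378137 m.
x = R·λ = 6378137 × 0.063985516 = 408108.385 m.
y = R·ln tan(π/4 + φ/2) = 6378137 × 0.968919294 = 6179900.001 m.

x 408108.4 m, y 6179900.0 m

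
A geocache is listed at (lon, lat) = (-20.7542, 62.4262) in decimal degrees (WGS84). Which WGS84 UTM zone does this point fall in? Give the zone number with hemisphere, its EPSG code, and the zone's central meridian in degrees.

Zone 27N (EPSG:32627), central meridian -21°

UTM zone = ⌊(λ + 180)/6⌋ + 1; -20.7542° ∈ [-24°, -18°) → zone 27.
Hemisphere: N (φ ≥ 0).
Central meridian λ₀ = 6×27 − 183 = -21°.
EPSG code: 32627.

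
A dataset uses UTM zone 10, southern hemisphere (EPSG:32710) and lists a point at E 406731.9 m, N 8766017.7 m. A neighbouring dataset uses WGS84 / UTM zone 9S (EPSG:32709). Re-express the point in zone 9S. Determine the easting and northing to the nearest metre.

UTM 10S → geographic: φ = -11.16159993°, λ = -123.85419991°.
UTM 9S (λ₀ = -129°) forward: E = 1062543.198 m, N = 8761252.498 m.

E 1062543 m, N 8761252 m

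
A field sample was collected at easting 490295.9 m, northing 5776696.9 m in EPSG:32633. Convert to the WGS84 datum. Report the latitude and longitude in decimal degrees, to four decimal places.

Zone 33N: λ₀ = 15°, k₀ = 0.9996, false easting 500000 m.
Meridian distance M = (N − FN)/k₀ = 5779008.5 m.
Inverse transverse Mercator on WGS84 gives φ = 52.14069968°, λ = 14.85819994°.

lat 52.1407°, lon 14.8582°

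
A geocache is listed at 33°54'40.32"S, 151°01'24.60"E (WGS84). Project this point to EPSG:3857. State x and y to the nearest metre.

Web Mercator is spherical with R = a = 6378137 m.
x = R·λ = 6378137 × 2.635857323 = 16811859.118 m.
y = R·ln tan(π/4 + φ/2) = 6378137 × -0.629789636 = -4016884.579 m.

x 16811859 m, y -4016885 m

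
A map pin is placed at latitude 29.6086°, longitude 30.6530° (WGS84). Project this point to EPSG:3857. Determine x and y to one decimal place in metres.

x 3412276.4 m, y 3453337.6 m

Web Mercator is spherical with R = a = 6378137 m.
x = R·λ = 6378137 × 0.534995776 = 3412276.351 m.
y = R·ln tan(π/4 + φ/2) = 6378137 × 0.541433586 = 3453337.587 m.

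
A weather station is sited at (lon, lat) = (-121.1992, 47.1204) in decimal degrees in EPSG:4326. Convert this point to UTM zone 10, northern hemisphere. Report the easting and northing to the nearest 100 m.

E 636600 m, N 5220100 m

Zone 10 central meridian λ₀ = 6×10 − 183 = -123°; Δλ = +1.8008°.
Transverse Mercator on WGS84 with k₀ = 0.9996 gives E = 636597.370 m, N = 5220117.129 m.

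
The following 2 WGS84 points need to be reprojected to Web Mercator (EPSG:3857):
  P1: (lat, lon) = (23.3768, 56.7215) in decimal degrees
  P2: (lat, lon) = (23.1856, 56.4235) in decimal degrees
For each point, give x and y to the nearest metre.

Web Mercator: x = R·λ, y = R·ln tan(π/4+φ/2), R = 6378137 m.
P1 (23.3768°, 56.7215°) → (6314208.497, 2677650.273) m.
P2 (23.1856°, 56.4235°) → (6281035.289, 2654479.303) m.

P1: x 6314208 m, y 2677650 m; P2: x 6281035 m, y 2654479 m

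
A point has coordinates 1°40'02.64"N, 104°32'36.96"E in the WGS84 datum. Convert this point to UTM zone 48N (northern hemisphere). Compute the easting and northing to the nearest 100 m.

E 449200 m, N 184300 m

Zone 48 central meridian λ₀ = 6×48 − 183 = 105°; Δλ = -0.4564°.
Transverse Mercator on WGS84 with k₀ = 0.9996 gives E = 449234.927 m, N = 184304.205 m.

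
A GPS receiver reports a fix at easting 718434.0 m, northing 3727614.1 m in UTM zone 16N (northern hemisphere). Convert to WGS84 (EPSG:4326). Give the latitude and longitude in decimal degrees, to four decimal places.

lat 33.6660°, lon -84.6441°

Zone 16N: λ₀ = -87°, k₀ = 0.9996, false easting 500000 m.
Meridian distance M = (N − FN)/k₀ = 3729105.7 m.
Inverse transverse Mercator on WGS84 gives φ = 33.66600043°, λ = -84.64409964°.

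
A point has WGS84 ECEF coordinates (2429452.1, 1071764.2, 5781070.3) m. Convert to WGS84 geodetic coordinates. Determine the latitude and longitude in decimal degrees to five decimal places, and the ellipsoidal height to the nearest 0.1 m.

λ = atan2(Y, X) = 23.80489913°; p = √(X²+Y²) = 2655356.1 m.
Bowring's method on WGS84 (a = 6378137 m, b = 6356752.314 m) gives φ = 65.47540034°, h = 1273.929 m.

lat 65.47540°, lon 23.80490°, h 1273.9 m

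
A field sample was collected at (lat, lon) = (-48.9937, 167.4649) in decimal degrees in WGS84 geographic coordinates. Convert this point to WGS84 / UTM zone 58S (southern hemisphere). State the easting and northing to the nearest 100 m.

E 680300 m, N 4570300 m

Zone 58 central meridian λ₀ = 6×58 − 183 = 165°; Δλ = +2.4649°.
Transverse Mercator on WGS84 with k₀ = 0.9996 gives E = 680304.071 m, N = 4570316.932 m.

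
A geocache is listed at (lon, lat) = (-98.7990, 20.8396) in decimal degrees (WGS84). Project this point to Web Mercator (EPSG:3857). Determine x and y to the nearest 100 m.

Web Mercator is spherical with R = a = 6378137 m.
x = R·λ = 6378137 × -1.724367848 = -10998254.371 m.
y = R·ln tan(π/4 + φ/2) = 6378137 × 0.372015033 = 2372762.846 m.

x -10998300 m, y 2372800 m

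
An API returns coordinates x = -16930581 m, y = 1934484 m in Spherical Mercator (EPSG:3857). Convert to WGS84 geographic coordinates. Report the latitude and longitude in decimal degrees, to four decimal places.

lat 17.1173°, lon -152.0900°

R = 6378137 m. λ = x/R = -152.08999681°.
φ = 2·arctan(exp(y/R)) − 90° = 2·arctan(1.35432) − 90° = 17.11730228°.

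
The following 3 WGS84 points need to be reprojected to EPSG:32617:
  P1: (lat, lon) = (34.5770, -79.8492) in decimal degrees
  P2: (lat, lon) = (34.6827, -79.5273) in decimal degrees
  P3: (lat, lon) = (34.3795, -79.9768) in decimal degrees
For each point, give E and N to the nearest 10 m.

P1: E 605550 m, N 3826740 m; P2: E 634910 m, N 3838840 m; P3: E 594070 m, N 3804710 m

UTM zone 17N: λ₀ = -81°, k₀ = 0.9996.
P1 (34.5770°, -79.8492°) → (605552.491, 3826737.233) m.
P2 (34.6827°, -79.5273°) → (634908.287, 3838843.339) m.
P3 (34.3795°, -79.9768°) → (594069.855, 3804709.819) m.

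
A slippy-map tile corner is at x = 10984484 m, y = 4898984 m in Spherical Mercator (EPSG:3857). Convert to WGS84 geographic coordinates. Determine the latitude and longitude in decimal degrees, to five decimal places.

lat 40.22700°, lon 98.67530°

R = 6378137 m. λ = x/R = 98.67529865°.
φ = 2·arctan(exp(y/R)) − 90° = 2·arctan(2.15565) − 90° = 40.22699766°.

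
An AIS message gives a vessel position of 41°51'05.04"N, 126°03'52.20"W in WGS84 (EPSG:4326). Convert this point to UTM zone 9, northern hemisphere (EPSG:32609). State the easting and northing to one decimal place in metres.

E 743687.8 m, N 4637444.5 m

Zone 9 central meridian λ₀ = 6×9 − 183 = -129°; Δλ = +2.9355°.
Transverse Mercator on WGS84 with k₀ = 0.9996 gives E = 743687.801 m, N = 4637444.535 m.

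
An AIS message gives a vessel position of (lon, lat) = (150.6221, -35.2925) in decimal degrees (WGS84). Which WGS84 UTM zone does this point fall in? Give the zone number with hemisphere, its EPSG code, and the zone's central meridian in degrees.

UTM zone = ⌊(λ + 180)/6⌋ + 1; 150.6221° ∈ [150°, 156°) → zone 56.
Hemisphere: S (φ < 0).
Central meridian λ₀ = 6×56 − 183 = 153°.
EPSG code: 32756.

Zone 56S (EPSG:32756), central meridian 153°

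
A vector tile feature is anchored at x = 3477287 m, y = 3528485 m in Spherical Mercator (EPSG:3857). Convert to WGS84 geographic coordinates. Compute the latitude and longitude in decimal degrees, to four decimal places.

lat 30.1938°, lon 31.2370°

R = 6378137 m. λ = x/R = 31.23700059°.
φ = 2·arctan(exp(y/R)) − 90° = 2·arctan(1.73884) − 90° = 30.19379666°.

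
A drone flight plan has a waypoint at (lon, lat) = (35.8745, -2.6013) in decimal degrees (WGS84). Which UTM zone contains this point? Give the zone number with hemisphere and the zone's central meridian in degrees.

Zone 36S, central meridian 33°

UTM zone = ⌊(λ + 180)/6⌋ + 1; 35.8745° ∈ [30°, 36°) → zone 36.
Hemisphere: S (φ < 0).
Central meridian λ₀ = 6×36 − 183 = 33°.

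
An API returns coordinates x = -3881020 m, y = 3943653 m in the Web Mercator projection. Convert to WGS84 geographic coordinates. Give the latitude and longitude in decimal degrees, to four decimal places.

lat 33.3635°, lon -34.8638°

R = 6378137 m. λ = x/R = -34.86379584°.
φ = 2·arctan(exp(y/R)) − 90° = 2·arctan(1.85579) − 90° = 33.36350375°.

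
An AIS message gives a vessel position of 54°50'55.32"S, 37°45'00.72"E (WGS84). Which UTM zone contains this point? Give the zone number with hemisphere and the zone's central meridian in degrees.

UTM zone = ⌊(λ + 180)/6⌋ + 1; 37.7502° ∈ [36°, 42°) → zone 37.
Hemisphere: S (φ < 0).
Central meridian λ₀ = 6×37 − 183 = 39°.

Zone 37S, central meridian 39°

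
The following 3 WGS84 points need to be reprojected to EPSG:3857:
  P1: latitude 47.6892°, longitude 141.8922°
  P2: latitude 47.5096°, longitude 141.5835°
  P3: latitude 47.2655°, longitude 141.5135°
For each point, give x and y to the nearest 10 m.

P1: x 15795370 m, y 6055300 m; P2: x 15761000 m, y 6025650 m; P3: x 15753210 m, y 5985520 m

Web Mercator: x = R·λ, y = R·ln tan(π/4+φ/2), R = 6378137 m.
P1 (47.6892°, 141.8922°) → (15795367.452, 6055303.666) m.
P2 (47.5096°, 141.5835°) → (15761003.125, 6025654.091) m.
P3 (47.2655°, 141.5135°) → (15753210.760, 5985518.618) m.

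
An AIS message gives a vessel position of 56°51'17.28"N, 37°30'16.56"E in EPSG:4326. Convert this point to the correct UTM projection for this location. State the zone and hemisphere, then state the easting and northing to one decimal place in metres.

Zone 37N: E 408808.3 m, N 6302219.6 m

Longitude 37.5046° lies in the 6° band [36°, 42°), giving zone 37; latitude is north of the equator, so 37N.
Zone 37 central meridian λ₀ = 6×37 − 183 = 39°; Δλ = -1.4954°.
Transverse Mercator on WGS84 with k₀ = 0.9996 gives E = 408808.287 m, N = 6302219.617 m.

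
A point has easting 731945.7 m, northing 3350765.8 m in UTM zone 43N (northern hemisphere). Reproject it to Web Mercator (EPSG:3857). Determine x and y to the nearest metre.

x 8617353 m, y 3537839 m

Unproject from UTM 43N (λ₀ = 75°) → φ = 30.26639973°, λ = 77.41100003°.
Web Mercator (R = 6378137 m): x = 8617353.105 m, y = 3537839.212 m.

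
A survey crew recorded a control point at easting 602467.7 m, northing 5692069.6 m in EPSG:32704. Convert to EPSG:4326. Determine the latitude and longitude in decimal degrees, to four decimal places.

Zone 4S: λ₀ = -159°, k₀ = 0.9996, false easting 500000 m, false northing 10000000 m.
Meridian distance M = (N − FN)/k₀ = -4309654.3 m.
Inverse transverse Mercator on WGS84 gives φ = -38.91430040°, λ = -157.81809984°.

lat -38.9143°, lon -157.8181°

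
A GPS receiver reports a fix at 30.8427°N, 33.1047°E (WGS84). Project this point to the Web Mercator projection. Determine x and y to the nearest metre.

x 3685198 m, y 3612338 m

Web Mercator is spherical with R = a = 6378137 m.
x = R·λ = 6378137 × 0.577786013 = 3685198.347 m.
y = R·ln tan(π/4 + φ/2) = 6378137 × 0.566362489 = 3612337.549 m.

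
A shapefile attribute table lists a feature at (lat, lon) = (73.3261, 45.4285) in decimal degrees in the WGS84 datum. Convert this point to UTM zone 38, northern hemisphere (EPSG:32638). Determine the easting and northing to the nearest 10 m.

E 513720 m, N 8136910 m

Zone 38 central meridian λ₀ = 6×38 − 183 = 45°; Δλ = +0.4285°.
Transverse Mercator on WGS84 with k₀ = 0.9996 gives E = 513723.034 m, N = 8136906.936 m.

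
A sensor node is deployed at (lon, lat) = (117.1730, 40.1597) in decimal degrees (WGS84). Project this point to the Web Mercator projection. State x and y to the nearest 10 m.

x 13043640 m, y 4889180 m

Web Mercator is spherical with R = a = 6378137 m.
x = R·λ = 6378137 × 2.045054644 = 13043638.695 m.
y = R·ln tan(π/4 + φ/2) = 6378137 × 0.766552468 = 4889176.659 m.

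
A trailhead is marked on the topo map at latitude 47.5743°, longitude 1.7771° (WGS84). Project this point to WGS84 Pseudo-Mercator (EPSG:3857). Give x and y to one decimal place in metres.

x 197825.9 m, y 6036323.5 m

Web Mercator is spherical with R = a = 6378137 m.
x = R·λ = 6378137 × 0.031016246 = 197825.867 m.
y = R·ln tan(π/4 + φ/2) = 6378137 × 0.946408564 = 6036323.479 m.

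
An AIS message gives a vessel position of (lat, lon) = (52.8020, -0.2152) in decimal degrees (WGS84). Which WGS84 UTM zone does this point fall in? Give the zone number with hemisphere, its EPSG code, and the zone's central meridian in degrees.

Zone 30N (EPSG:32630), central meridian -3°

UTM zone = ⌊(λ + 180)/6⌋ + 1; -0.2152° ∈ [-6°, 0°) → zone 30.
Hemisphere: N (φ ≥ 0).
Central meridian λ₀ = 6×30 − 183 = -3°.
EPSG code: 32630.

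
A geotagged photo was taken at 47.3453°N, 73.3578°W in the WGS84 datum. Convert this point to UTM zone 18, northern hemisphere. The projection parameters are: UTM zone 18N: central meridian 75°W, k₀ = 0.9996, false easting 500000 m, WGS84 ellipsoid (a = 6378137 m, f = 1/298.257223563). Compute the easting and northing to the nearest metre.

Zone 18 central meridian λ₀ = 6×18 − 183 = -75°; Δλ = +1.6422°.
Transverse Mercator on WGS84 with k₀ = 0.9996 gives E = 624041.205 m, N = 5244844.735 m.

E 624041 m, N 5244845 m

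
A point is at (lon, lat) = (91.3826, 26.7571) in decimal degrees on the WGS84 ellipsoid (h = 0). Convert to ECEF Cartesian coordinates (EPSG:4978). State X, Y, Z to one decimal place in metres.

X -137510.1 m, Y 5697394.8 m, Z 2854209.5 m

WGS84: a = 6378137 m, e² = 0.006694380; N(φ) = a/√(1−e²sin²φ) = 6382468.566 m.
X = (N+h)·cosφ·cosλ = -137510.083 m; Y = (N+h)·cosφ·sinλ = 5697394.805 m; Z = (N(1−e²)+h)·sinφ = 2854209.456 m.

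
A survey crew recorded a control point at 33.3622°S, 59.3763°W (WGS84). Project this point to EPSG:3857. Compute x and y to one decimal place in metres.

x -6609739.5 m, y -3943479.2 m

Web Mercator is spherical with R = a = 6378137 m.
x = R·λ = 6378137 × -1.036311933 = -6609739.481 m.
y = R·ln tan(π/4 + φ/2) = 6378137 × -0.618280735 = -3943479.231 m.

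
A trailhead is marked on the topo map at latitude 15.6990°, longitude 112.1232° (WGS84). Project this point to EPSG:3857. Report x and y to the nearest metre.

x 12481498 m, y 1769891 m

Web Mercator is spherical with R = a = 6378137 m.
x = R·λ = 6378137 × 1.956919008 = 12481497.530 m.
y = R·ln tan(π/4 + φ/2) = 6378137 × 0.277493467 = 1769891.348 m.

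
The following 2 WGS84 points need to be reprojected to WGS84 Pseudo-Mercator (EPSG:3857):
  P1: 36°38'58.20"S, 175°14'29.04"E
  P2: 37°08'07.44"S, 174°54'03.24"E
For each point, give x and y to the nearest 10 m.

Web Mercator: x = R·λ, y = R·ln tan(π/4+φ/2), R = 6378137 m.
P1 (-36.6495°, 175.2414°) → (19507783.414, -4390363.565) m.
P2 (-37.1354°, 174.9009°) → (19469879.127, -4457996.643) m.

P1: x 19507780 m, y -4390360 m; P2: x 19469880 m, y -4458000 m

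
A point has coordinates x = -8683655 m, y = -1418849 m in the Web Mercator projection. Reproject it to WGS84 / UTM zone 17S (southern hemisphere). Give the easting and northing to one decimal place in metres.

Web Mercator inverse (R = 6378137 m) → φ = -12.64189640°, λ = -78.00660009°.
UTM 17S forward: E = 825202.162 m, N = 8600604.621 m.

E 825202.2 m, N 8600604.6 m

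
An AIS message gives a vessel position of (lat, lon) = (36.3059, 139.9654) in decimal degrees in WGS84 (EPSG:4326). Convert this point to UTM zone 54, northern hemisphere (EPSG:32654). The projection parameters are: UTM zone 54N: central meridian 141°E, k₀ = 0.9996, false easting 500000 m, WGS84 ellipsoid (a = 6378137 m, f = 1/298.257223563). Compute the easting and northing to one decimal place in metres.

E 407113.9 m, N 4018374.7 m

Zone 54 central meridian λ₀ = 6×54 − 183 = 141°; Δλ = -1.0346°.
Transverse Mercator on WGS84 with k₀ = 0.9996 gives E = 407113.881 m, N = 4018374.684 m.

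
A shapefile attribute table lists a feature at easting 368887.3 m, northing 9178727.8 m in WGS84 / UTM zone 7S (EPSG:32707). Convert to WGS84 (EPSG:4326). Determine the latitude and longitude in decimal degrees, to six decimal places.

lat -7.428300°, lon -142.188100°

Zone 7S: λ₀ = -141°, k₀ = 0.9996, false easting 500000 m, false northing 10000000 m.
Meridian distance M = (N − FN)/k₀ = -821600.8 m.
Inverse transverse Mercator on WGS84 gives φ = -7.42830043°, λ = -142.18809986°.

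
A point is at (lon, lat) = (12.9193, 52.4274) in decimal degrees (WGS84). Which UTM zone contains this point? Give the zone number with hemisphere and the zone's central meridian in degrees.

Zone 33N, central meridian 15°

UTM zone = ⌊(λ + 180)/6⌋ + 1; 12.9193° ∈ [12°, 18°) → zone 33.
Hemisphere: N (φ ≥ 0).
Central meridian λ₀ = 6×33 − 183 = 15°.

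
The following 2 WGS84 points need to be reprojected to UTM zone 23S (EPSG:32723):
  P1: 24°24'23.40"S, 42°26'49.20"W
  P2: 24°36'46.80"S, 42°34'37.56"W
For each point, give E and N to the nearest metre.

P1: E 758903 m, N 7298383 m; P2: E 745302 m, N 7275742 m

UTM zone 23S: λ₀ = -45°, k₀ = 0.9996.
P1 (-24.4065°, -42.4470°) → (758903.017, 7298382.558) m.
P2 (-24.6130°, -42.5771°) → (745302.473, 7275742.075) m.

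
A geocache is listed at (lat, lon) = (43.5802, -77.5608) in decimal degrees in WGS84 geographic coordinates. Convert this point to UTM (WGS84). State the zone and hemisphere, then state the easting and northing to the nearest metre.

Longitude -77.5608° lies in the 6° band [-78°, -72°), giving zone 18; latitude is north of the equator, so 18N.
Zone 18 central meridian λ₀ = 6×18 − 183 = -75°; Δλ = -2.5608°.
Transverse Mercator on WGS84 with k₀ = 0.9996 gives E = 293244.556 m, N = 4828434.558 m.

Zone 18N: E 293245 m, N 4828435 m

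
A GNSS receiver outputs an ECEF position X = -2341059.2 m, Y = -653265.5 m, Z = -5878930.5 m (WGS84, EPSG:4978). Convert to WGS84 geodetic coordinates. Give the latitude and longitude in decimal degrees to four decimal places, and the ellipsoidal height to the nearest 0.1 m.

lat -67.6741°, lon -164.4084°, h 1675.4 m

λ = atan2(Y, X) = -164.40840035°; p = √(X²+Y²) = 2430496.7 m.
Bowring's method on WGS84 (a = 6378137 m, b = 6356752.314 m) gives φ = -67.67409974°, h = 1675.3501 m.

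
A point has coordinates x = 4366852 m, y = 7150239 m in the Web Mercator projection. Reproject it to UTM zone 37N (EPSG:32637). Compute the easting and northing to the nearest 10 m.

Web Mercator inverse (R = 6378137 m) → φ = 53.89470051°, λ = 39.22809895°.
UTM 37N forward: E = 514989.478 m, N = 5971830.200 m.

E 514990 m, N 5971830 m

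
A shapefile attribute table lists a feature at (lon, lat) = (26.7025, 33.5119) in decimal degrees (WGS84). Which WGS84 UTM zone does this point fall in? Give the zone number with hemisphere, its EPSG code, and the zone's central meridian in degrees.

UTM zone = ⌊(λ + 180)/6⌋ + 1; 26.7025° ∈ [24°, 30°) → zone 35.
Hemisphere: N (φ ≥ 0).
Central meridian λ₀ = 6×35 − 183 = 27°.
EPSG code: 32635.

Zone 35N (EPSG:32635), central meridian 27°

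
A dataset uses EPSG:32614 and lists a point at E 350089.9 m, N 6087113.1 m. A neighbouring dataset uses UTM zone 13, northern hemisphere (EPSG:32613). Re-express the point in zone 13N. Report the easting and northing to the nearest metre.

UTM 14N → geographic: φ = 54.90849973°, λ = -101.33839943°.
UTM 13N (λ₀ = -105°) forward: E = 734705.781 m, N = 6090749.413 m.

E 734706 m, N 6090749 m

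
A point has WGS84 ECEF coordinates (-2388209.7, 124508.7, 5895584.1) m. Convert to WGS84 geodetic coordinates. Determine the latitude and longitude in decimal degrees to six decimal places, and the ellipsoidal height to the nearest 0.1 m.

lat 68.054500°, lon 177.015601°, h 2389.8 m

λ = atan2(Y, X) = 177.01560117°; p = √(X²+Y²) = 2391453.1 m.
Bowring's method on WGS84 (a = 6378137 m, b = 6356752.314 m) gives φ = 68.05449981°, h = 2389.820 m.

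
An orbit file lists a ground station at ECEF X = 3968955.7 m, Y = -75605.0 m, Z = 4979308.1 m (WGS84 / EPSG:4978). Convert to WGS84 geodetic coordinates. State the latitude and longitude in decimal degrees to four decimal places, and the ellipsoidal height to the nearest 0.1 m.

λ = atan2(Y, X) = -1.09130056°; p = √(X²+Y²) = 3969675.7 m.
Bowring's method on WGS84 (a = 6378137 m, b = 6356752.314 m) gives φ = 51.62430018°, h = 2995.463 m.

lat 51.6243°, lon -1.0913°, h 2995.5 m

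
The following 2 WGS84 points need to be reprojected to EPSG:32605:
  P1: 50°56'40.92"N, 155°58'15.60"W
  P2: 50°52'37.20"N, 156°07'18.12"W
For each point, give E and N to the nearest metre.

P1: E 291298 m, N 5647879 m; P2: E 280395 m, N 5640790 m

UTM zone 5N: λ₀ = -153°, k₀ = 0.9996.
P1 (50.9447°, -155.9710°) → (291297.617, 5647878.892) m.
P2 (50.8770°, -156.1217°) → (280394.988, 5640790.202) m.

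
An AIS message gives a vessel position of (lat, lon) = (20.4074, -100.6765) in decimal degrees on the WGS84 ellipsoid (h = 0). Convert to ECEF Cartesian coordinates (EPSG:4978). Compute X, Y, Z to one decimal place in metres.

WGS84: a = 6378137 m, e² = 0.006694380; N(φ) = a/√(1−e²sin²φ) = 6380734.324 m.
X = (N+h)·cosφ·cosλ = -1107924.380 m; Y = (N+h)·cosφ·sinλ = -5876734.967 m; Z = (N(1−e²)+h)·sinφ = 2210023.575 m.

X -1107924.4 m, Y -5876735.0 m, Z 2210023.6 m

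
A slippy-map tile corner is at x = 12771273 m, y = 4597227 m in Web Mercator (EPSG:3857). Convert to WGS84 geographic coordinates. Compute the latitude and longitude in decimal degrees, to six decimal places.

lat 38.125903°, lon 114.726297°

R = 6378137 m. λ = x/R = 114.72629734°.
φ = 2·arctan(exp(y/R)) − 90° = 2·arctan(2.05603) − 90° = 38.12590312°.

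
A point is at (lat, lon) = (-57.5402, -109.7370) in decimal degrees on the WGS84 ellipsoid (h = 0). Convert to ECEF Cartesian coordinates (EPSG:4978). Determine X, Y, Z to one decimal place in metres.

X -1158788.6 m, Y -3229797.7 m, Z -5358426.8 m

WGS84: a = 6378137 m, e² = 0.006694380; N(φ) = a/√(1−e²sin²φ) = 6393390.740 m.
X = (N+h)·cosφ·cosλ = -1158788.642 m; Y = (N+h)·cosφ·sinλ = -3229797.682 m; Z = (N(1−e²)+h)·sinφ = -5358426.822 m.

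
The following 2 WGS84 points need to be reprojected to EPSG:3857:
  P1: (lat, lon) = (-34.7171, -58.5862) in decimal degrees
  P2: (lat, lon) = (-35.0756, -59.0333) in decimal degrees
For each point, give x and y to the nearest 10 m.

P1: x -6521790 m, y -4125500 m; P2: x -6571560 m, y -4174160 m

Web Mercator: x = R·λ, y = R·ln tan(π/4+φ/2), R = 6378137 m.
P1 (-34.7171°, -58.5862°) → (-6521785.952, -4125502.314) m.
P2 (-35.0756°, -59.0333°) → (-6571556.896, -4174159.634) m.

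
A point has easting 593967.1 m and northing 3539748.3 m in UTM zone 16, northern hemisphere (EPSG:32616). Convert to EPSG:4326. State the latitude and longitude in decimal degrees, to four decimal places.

Zone 16N: λ₀ = -87°, k₀ = 0.9996, false easting 500000 m.
Meridian distance M = (N − FN)/k₀ = 3541164.8 m.
Inverse transverse Mercator on WGS84 gives φ = 31.98989973°, λ = -86.00530017°.

lat 31.9899°, lon -86.0053°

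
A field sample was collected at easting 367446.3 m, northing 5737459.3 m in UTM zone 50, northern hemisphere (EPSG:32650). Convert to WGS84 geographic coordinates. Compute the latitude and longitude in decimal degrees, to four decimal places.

Zone 50N: λ₀ = 117°, k₀ = 0.9996, false easting 500000 m.
Meridian distance M = (N − FN)/k₀ = 5739755.2 m.
Inverse transverse Mercator on WGS84 gives φ = 51.77229969°, λ = 115.07880073°.

lat 51.7723°, lon 115.0788°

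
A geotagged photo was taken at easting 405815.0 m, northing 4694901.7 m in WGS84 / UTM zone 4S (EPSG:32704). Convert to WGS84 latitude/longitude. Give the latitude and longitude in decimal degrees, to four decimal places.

Zone 4S: λ₀ = -159°, k₀ = 0.9996, false easting 500000 m, false northing 10000000 m.
Meridian distance M = (N − FN)/k₀ = -5307221.2 m.
Inverse transverse Mercator on WGS84 gives φ = -47.89230001°, λ = -160.25999948°.

lat -47.8923°, lon -160.2600°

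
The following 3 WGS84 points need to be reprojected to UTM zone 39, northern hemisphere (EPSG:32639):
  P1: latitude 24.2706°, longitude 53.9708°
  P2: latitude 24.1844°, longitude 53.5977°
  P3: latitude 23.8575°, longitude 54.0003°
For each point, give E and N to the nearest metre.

P1: E 801618 m, N 2687402 m; P2: E 763897 m, N 2677094 m; P3: E 805593 m, N 2641688 m

UTM zone 39N: λ₀ = 51°, k₀ = 0.9996.
P1 (24.2706°, 53.9708°) → (801618.176, 2687402.370) m.
P2 (24.1844°, 53.5977°) → (763897.492, 2677094.380) m.
P3 (23.8575°, 54.0003°) → (805593.436, 2641688.153) m.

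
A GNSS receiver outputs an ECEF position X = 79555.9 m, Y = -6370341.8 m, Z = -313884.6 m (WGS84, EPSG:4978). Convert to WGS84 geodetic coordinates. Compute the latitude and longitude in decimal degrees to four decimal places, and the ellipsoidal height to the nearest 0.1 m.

λ = atan2(Y, X) = -89.28449987°; p = √(X²+Y²) = 6370838.5 m.
Bowring's method on WGS84 (a = 6378137 m, b = 6356752.314 m) gives φ = -2.83959988°, h = 481.289 m.

lat -2.8396°, lon -89.2845°, h 481.3 m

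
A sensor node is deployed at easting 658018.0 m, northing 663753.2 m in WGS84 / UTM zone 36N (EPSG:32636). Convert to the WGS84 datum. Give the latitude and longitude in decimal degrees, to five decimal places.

lat 6.00310°, lon 34.42770°

Zone 36N: λ₀ = 33°, k₀ = 0.9996, false easting 500000 m.
Meridian distance M = (N − FN)/k₀ = 664018.8 m.
Inverse transverse Mercator on WGS84 gives φ = 6.00310021°, λ = 34.42770034°.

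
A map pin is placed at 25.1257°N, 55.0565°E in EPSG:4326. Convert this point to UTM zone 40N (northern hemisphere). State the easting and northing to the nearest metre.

E 304058 m, N 2780278 m

Zone 40 central meridian λ₀ = 6×40 − 183 = 57°; Δλ = -1.9435°.
Transverse Mercator on WGS84 with k₀ = 0.9996 gives E = 304057.783 m, N = 2780277.869 m.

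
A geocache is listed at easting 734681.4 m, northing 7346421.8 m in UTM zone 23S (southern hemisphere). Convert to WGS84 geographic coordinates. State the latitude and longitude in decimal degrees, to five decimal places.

lat -23.97680°, lon -42.69350°

Zone 23S: λ₀ = -45°, k₀ = 0.9996, false easting 500000 m, false northing 10000000 m.
Meridian distance M = (N − FN)/k₀ = -2654640.1 m.
Inverse transverse Mercator on WGS84 gives φ = -23.97679980°, λ = -42.69349977°.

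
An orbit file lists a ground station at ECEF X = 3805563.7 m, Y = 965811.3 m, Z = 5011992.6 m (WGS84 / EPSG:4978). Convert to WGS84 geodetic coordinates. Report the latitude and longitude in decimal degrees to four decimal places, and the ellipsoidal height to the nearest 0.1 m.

λ = atan2(Y, X) = 14.24039957°; p = √(X²+Y²) = 3926207.7 m.
Bowring's method on WGS84 (a = 6378137 m, b = 6356752.314 m) gives φ = 52.11280035°, h = 1864.820 m.

lat 52.1128°, lon 14.2404°, h 1864.8 m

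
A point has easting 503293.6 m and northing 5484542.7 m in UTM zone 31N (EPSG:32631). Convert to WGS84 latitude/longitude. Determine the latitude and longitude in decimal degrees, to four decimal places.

Zone 31N: λ₀ = 3°, k₀ = 0.9996, false easting 500000 m.
Meridian distance M = (N − FN)/k₀ = 5486737.4 m.
Inverse transverse Mercator on WGS84 gives φ = 49.51350013°, λ = 3.04549947°.

lat 49.5135°, lon 3.0455°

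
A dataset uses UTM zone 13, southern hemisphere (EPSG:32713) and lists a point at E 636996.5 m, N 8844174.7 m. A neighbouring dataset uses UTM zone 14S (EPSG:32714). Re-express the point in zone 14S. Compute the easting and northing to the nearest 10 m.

E -20210 m, N 8840530 m

UTM 13S → geographic: φ = -10.45350017°, λ = -103.74829968°.
UTM 14S (λ₀ = -99°) forward: E = -20214.828 m, N = 8840528.492 m.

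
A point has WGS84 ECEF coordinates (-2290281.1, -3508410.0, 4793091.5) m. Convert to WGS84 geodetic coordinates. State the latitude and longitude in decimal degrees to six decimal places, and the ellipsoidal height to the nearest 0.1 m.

λ = atan2(Y, X) = -123.13639988°; p = √(X²+Y²) = 4189788.6 m.
Bowring's method on WGS84 (a = 6378137 m, b = 6356752.314 m) gives φ = 49.03289968°, h = 176.368 m.

lat 49.032900°, lon -123.136400°, h 176.4 m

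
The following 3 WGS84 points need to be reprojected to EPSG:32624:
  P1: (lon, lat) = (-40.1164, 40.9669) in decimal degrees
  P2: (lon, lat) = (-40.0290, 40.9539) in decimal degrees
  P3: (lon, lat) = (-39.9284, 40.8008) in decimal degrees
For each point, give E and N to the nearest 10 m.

UTM zone 24N: λ₀ = -39°, k₀ = 0.9996.
P1 (40.9669°, -40.1164°) → (406061.249, 4535682.720) m.
P2 (40.9539°, -40.0290°) → (413398.590, 4534149.291) m.
P3 (40.8008°, -39.9284°) → (421685.031, 4517058.973) m.

P1: E 406060 m, N 4535680 m; P2: E 413400 m, N 4534150 m; P3: E 421690 m, N 4517060 m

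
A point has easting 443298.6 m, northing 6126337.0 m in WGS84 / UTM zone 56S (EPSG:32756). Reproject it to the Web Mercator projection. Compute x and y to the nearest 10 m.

Unproject from UTM 56S (λ₀ = 153°) → φ = -35.00399971°, λ = 152.37860002°.
Web Mercator (R = 6378137 m): x = 16962708.162 m, y = -4164424.701 m.

x 16962710 m, y -4164420 m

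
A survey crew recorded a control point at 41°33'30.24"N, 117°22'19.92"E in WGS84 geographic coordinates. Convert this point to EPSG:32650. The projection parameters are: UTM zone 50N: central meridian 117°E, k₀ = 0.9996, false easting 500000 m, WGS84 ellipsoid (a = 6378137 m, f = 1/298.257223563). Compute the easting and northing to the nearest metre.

Zone 50 central meridian λ₀ = 6×50 − 183 = 117°; Δλ = +0.3722°.
Transverse Mercator on WGS84 with k₀ = 0.9996 gives E = 531036.945 m, N = 4600814.650 m.

E 531037 m, N 4600815 m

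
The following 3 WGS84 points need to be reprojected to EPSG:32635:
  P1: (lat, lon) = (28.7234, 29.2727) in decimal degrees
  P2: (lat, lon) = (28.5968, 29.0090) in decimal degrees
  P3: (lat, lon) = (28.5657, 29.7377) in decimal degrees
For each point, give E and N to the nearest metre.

P1: E 721979 m, N 3179458 m; P2: E 696453 m, N 3164965 m; P3: E 767814 m, N 3162931 m

UTM zone 35N: λ₀ = 27°, k₀ = 0.9996.
P1 (28.7234°, 29.2727°) → (721979.112, 3179457.820) m.
P2 (28.5968°, 29.0090°) → (696452.957, 3164964.814) m.
P3 (28.5657°, 29.7377°) → (767814.460, 3162931.415) m.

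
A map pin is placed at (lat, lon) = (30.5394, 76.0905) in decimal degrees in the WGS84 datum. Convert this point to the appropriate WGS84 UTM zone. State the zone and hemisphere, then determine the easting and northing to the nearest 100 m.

Longitude 76.0905° lies in the 6° band [72°, 78°), giving zone 43; latitude is north of the equator, so 43N.
Zone 43 central meridian λ₀ = 6×43 − 183 = 75°; Δλ = +1.0905°.
Transverse Mercator on WGS84 with k₀ = 0.9996 gives E = 604605.832 m, N = 3379063.570 m.

Zone 43N: E 604600 m, N 3379100 m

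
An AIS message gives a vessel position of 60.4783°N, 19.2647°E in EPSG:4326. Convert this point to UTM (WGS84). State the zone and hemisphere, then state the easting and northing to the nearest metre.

Zone 34N: E 404617 m, N 6705937 m

Longitude 19.2647° lies in the 6° band [18°, 24°), giving zone 34; latitude is north of the equator, so 34N.
Zone 34 central meridian λ₀ = 6×34 − 183 = 21°; Δλ = -1.7353°.
Transverse Mercator on WGS84 with k₀ = 0.9996 gives E = 404617.036 m, N = 6705937.340 m.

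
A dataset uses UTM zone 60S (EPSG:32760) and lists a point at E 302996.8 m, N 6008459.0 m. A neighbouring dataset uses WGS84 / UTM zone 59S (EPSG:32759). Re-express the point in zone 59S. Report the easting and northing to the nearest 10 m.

E 843520 m, N 6003940 m

UTM 60S → geographic: φ = -36.04849989°, λ = 174.81299983°.
UTM 59S (λ₀ = 171°) forward: E = 843524.619 m, N = 6003939.784 m.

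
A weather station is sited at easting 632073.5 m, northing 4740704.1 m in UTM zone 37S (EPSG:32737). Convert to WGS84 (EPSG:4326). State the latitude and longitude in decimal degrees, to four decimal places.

lat -47.4737°, lon 40.7528°

Zone 37S: λ₀ = 39°, k₀ = 0.9996, false easting 500000 m, false northing 10000000 m.
Meridian distance M = (N − FN)/k₀ = -5261400.5 m.
Inverse transverse Mercator on WGS84 gives φ = -47.47369993°, λ = 40.75279946°.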